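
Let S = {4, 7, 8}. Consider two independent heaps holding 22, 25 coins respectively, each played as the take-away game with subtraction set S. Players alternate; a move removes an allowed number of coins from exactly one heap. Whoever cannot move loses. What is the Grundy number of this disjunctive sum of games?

All heaps use S = {4, 7, 8}:
G(0) = 0
G(1) = mex{} = 0
G(2) = mex{} = 0
G(3) = mex{} = 0
G(4) = mex{0} = 1
G(5) = mex{0} = 1
G(6) = mex{0} = 1
G(7) = mex{0,0} = 1
G(8) = mex{1,0,0} = 2
G(9) = mex{1,0,0} = 2
G(10) = mex{1,0,0} = 2
G(11) = mex{1,1,0} = 2
G(12) = mex{2,1,1} = 0
G(13) = mex{2,1,1} = 0
G(14) = mex{2,1,1} = 0
G(15) = mex{2,2,1} = 0
G(16) = mex{0,2,2} = 1
G(17) = mex{0,2,2} = 1
G(18) = mex{0,2,2} = 1
G(19) = mex{0,0,2} = 1
G(20) = mex{1,0,0} = 2
G(21) = mex{1,0,0} = 2
G(22) = mex{1,0,0} = 2
G(23) = mex{1,1,0} = 2
G(24) = mex{2,1,1} = 0
G(25) = mex{2,1,1} = 0
Heap A: G(22) = 2.
Heap B: G(25) = 0.
Combined Grundy value = 2 ⊕ 0 = 2.

2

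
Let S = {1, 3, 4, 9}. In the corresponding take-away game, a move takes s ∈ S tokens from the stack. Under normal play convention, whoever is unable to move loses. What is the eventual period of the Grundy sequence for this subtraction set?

12

n :  0  1  2  3  4  5  6  7  8  9 10 11 12 13 14 15 16 17 18 19 20 21 22 23 24 25
G :  0  1  0  1  2  3  2  0  1  4  3  2  0  1  0  1  2  3  2  0  1  4  3  2  0  1
G(n+12) = G(n) holds for n = 0,…,8 (a full window of length max(S) = 9), so the sequence is purely periodic with period 12.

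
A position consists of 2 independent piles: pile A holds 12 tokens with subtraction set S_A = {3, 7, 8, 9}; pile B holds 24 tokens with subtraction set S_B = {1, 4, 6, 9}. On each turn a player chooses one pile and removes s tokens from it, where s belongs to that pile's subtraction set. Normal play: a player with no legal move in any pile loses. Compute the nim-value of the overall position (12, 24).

2

Pile A, S = {3, 7, 8, 9}:
n :  0  1  2  3  4  5  6  7  8  9 10 11 12
G :  0  0  0  1  1  1  0  2  2  1  3  3  0
G_A(12) = 0.
Pile B, S = {1, 4, 6, 9}:
n :  0  1  2  3  4  5  6  7  8  9 10 11 12 13 14 15 16 17 18 19 20 21 22 23 24
G :  0  1  0  1  2  0  1  0  1  2  0  1  0  1  2  0  1  0  1  2  0  1  0  1  2
G_B(24) = 2.
Combined Grundy value = 0 ⊕ 2 = 2.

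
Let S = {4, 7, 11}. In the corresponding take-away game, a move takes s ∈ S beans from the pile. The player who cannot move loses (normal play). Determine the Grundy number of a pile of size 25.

G(0) = 0
G(1) = mex{} = 0
G(2) = mex{} = 0
G(3) = mex{} = 0
G(4) = mex{0} = 1
G(5) = mex{0} = 1
G(6) = mex{0} = 1
G(7) = mex{0,0} = 1
G(8) = mex{1,0} = 2
G(9) = mex{1,0} = 2
G(10) = mex{1,0} = 2
G(11) = mex{1,1,0} = 2
G(12) = mex{2,1,0} = 3
G(13) = mex{2,1,0} = 3
G(14) = mex{2,1,0} = 3
G(15) = mex{2,2,1} = 0
G(16) = mex{3,2,1} = 0
G(17) = mex{3,2,1} = 0
G(18) = mex{3,2,1} = 0
G(19) = mex{0,3,2} = 1
G(20) = mex{0,3,2} = 1
G(21) = mex{0,3,2} = 1
G(22) = mex{0,0,2} = 1
G(23) = mex{1,0,3} = 2
G(24) = mex{1,0,3} = 2
G(25) = mex{1,0,3} = 2

2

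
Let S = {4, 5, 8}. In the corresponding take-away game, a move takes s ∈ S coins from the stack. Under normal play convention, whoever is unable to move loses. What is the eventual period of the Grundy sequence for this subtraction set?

12

n :  0  1  2  3  4  5  6  7  8  9 10 11 12 13 14 15 16 17 18 19 20 21 22 23 24 25
G :  0  0  0  0  1  1  1  1  2  2  2  2  0  0  0  0  1  1  1  1  2  2  2  2  0  0
G(n+12) = G(n) holds for n = 0,…,7 (a full window of length max(S) = 8), so the sequence is purely periodic with period 12.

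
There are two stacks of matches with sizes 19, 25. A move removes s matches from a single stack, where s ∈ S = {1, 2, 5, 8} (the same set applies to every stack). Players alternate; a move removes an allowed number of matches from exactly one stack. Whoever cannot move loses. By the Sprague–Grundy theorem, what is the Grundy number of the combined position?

0

All stacks use S = {1, 2, 5, 8}:
G(0) = 0
G(1) = mex{0} = 1
G(2) = mex{1,0} = 2
G(3) = mex{2,1} = 0
G(4) = mex{0,2} = 1
G(5) = mex{1,0,0} = 2
G(6) = mex{2,1,1} = 0
G(7) = mex{0,2,2} = 1
G(8) = mex{1,0,0,0} = 2
G(9) = mex{2,1,1,1} = 0
G(10) = mex{0,2,2,2} = 1
G(11) = mex{1,0,0,0} = 2
G(12) = mex{2,1,1,1} = 0
G(13) = mex{0,2,2,2} = 1
G(14) = mex{1,0,0,0} = 2
G(15) = mex{2,1,1,1} = 0
G(16) = mex{0,2,2,2} = 1
G(17) = mex{1,0,0,0} = 2
G(18) = mex{2,1,1,1} = 0
G(19) = mex{0,2,2,2} = 1
G(20) = mex{1,0,0,0} = 2
G(21) = mex{2,1,1,1} = 0
G(22) = mex{0,2,2,2} = 1
G(23) = mex{1,0,0,0} = 2
G(24) = mex{2,1,1,1} = 0
G(25) = mex{0,2,2,2} = 1
Stack A: G(19) = 1.
Stack B: G(25) = 1.
Combined Grundy value = 1 ⊕ 1 = 0.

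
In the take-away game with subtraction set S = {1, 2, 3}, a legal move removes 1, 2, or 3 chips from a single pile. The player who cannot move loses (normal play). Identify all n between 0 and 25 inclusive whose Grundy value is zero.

0, 4, 8, 12, 16, 20, 24

n :  0  1  2  3  4  5  6  7  8  9 10 11 12 13 14 15 16 17 18 19 20 21 22 23 24 25
G :  0  1  2  3  0  1  2  3  0  1  2  3  0  1  2  3  0  1  2  3  0  1  2  3  0  1
P-positions are exactly the n with G(n) = 0.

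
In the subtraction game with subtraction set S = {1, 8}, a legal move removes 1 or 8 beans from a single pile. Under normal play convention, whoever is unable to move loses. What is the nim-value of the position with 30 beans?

1

G(0) = 0
G(1) = mex{0} = 1
G(2) = mex{1} = 0
G(3) = mex{0} = 1
G(4) = mex{1} = 0
G(5) = mex{0} = 1
G(6) = mex{1} = 0
G(7) = mex{0} = 1
G(8) = mex{1,0} = 2
G(9) = mex{2,1} = 0
G(10) = mex{0,0} = 1
G(11) = mex{1,1} = 0
G(12) = mex{0,0} = 1
G(13) = mex{1,1} = 0
G(14) = mex{0,0} = 1
G(15) = mex{1,1} = 0
G(16) = mex{0,2} = 1
G(17) = mex{1,0} = 2
G(18) = mex{2,1} = 0
G(19) = mex{0,0} = 1
G(20) = mex{1,1} = 0
G(21) = mex{0,0} = 1
G(22) = mex{1,1} = 0
G(23) = mex{0,0} = 1
G(24) = mex{1,1} = 0
G(25) = mex{0,2} = 1
G(26) = mex{1,0} = 2
G(27) = mex{2,1} = 0
G(28) = mex{0,0} = 1
G(29) = mex{1,1} = 0
G(30) = mex{0,0} = 1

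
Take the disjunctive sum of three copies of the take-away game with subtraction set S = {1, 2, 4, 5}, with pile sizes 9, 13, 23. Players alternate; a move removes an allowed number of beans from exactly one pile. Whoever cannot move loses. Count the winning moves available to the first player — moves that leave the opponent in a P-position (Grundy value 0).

4

All piles use S = {1, 2, 4, 5}:
G(0) = 0
G(1) = mex{0} = 1
G(2) = mex{1,0} = 2
G(3) = mex{2,1} = 0
G(4) = mex{0,2,0} = 1
G(5) = mex{1,0,1,0} = 2
G(6) = mex{2,1,2,1} = 0
G(7) = mex{0,2,0,2} = 1
G(8) = mex{1,0,1,0} = 2
G(9) = mex{2,1,2,1} = 0
G(10) = mex{0,2,0,2} = 1
G(11) = mex{1,0,1,0} = 2
G(12) = mex{2,1,2,1} = 0
G(13) = mex{0,2,0,2} = 1
G(14) = mex{1,0,1,0} = 2
G(15) = mex{2,1,2,1} = 0
G(16) = mex{0,2,0,2} = 1
G(17) = mex{1,0,1,0} = 2
G(18) = mex{2,1,2,1} = 0
G(19) = mex{0,2,0,2} = 1
G(20) = mex{1,0,1,0} = 2
G(21) = mex{2,1,2,1} = 0
G(22) = mex{0,2,0,2} = 1
G(23) = mex{1,0,1,0} = 2
Pile A: G(9) = 0.
Pile B: G(13) = 1.
Pile C: G(23) = 2.
Combined Grundy value = 0 ⊕ 1 ⊕ 2 = 3.
A winning move leaves total XOR = 0, i.e. changes one component's Grundy value g to g ⊕ X where X is the current total.
Pile A: need g' = 0⊕3 = 3. Options: 9−1→G=2, 9−2→G=1, 9−4→G=2, 9−5→G=1. Hits: 0.
Pile B: need g' = 1⊕3 = 2. Options: 13−1→G=0, 13−2→G=2, 13−4→G=0, 13−5→G=2. Hits: 2.
Pile C: need g' = 2⊕3 = 1. Options: 23−1→G=1, 23−2→G=0, 23−4→G=1, 23−5→G=0. Hits: 2.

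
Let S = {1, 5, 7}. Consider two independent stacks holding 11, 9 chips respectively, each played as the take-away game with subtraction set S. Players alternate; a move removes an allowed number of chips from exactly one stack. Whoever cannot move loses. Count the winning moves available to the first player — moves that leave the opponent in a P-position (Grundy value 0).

0

All stacks use S = {1, 5, 7}:
G(0) = 0
G(1) = mex{0} = 1
G(2) = mex{1} = 0
G(3) = mex{0} = 1
G(4) = mex{1} = 0
G(5) = mex{0,0} = 1
G(6) = mex{1,1} = 0
G(7) = mex{0,0,0} = 1
G(8) = mex{1,1,1} = 0
G(9) = mex{0,0,0} = 1
G(10) = mex{1,1,1} = 0
G(11) = mex{0,0,0} = 1
Stack A: G(11) = 1.
Stack B: G(9) = 1.
Combined Grundy value = 1 ⊕ 1 = 0.
A winning move leaves total XOR = 0, i.e. changes one component's Grundy value g to g ⊕ X where X is the current total.
Stack A: target g' = 1⊕0 = 1, but every legal move changes the Grundy value (mex property), so 0 moves.
Stack B: target g' = 1⊕0 = 1, but every legal move changes the Grundy value (mex property), so 0 moves.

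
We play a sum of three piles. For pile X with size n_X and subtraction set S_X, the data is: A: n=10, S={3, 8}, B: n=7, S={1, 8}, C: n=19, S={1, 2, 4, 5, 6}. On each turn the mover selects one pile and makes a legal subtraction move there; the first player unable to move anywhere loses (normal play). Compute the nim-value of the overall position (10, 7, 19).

Pile A, S = {3, 8}:
G(0) = 0
G(1) = mex{} = 0
G(2) = mex{} = 0
G(3) = mex{0} = 1
G(4) = mex{0} = 1
G(5) = mex{0} = 1
G(6) = mex{1} = 0
G(7) = mex{1} = 0
G(8) = mex{1,0} = 2
G(9) = mex{0,0} = 1
G(10) = mex{0,0} = 1
G_A(10) = 1.
Pile B, S = {1, 8}:
G(0) = 0
G(1) = mex{0} = 1
G(2) = mex{1} = 0
G(3) = mex{0} = 1
G(4) = mex{1} = 0
G(5) = mex{0} = 1
G(6) = mex{1} = 0
G(7) = mex{0} = 1
G_B(7) = 1.
Pile C, S = {1, 2, 4, 5, 6}:
n :  0  1  2  3  4  5  6  7  8  9 10 11 12 13 14 15 16 17 18 19
G :  0  1  2  0  1  2  3  4  5  3  0  1  2  0  1  2  3  4  5  3
G_C(19) = 3.
Combined Grundy value = 1 ⊕ 1 ⊕ 3 = 3.

3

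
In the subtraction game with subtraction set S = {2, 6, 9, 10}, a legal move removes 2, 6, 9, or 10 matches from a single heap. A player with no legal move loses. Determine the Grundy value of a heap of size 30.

G(0) = 0
G(1) = mex{} = 0
G(2) = mex{0} = 1
G(3) = mex{0} = 1
G(4) = mex{1} = 0
G(5) = mex{1} = 0
G(6) = mex{0,0} = 1
G(7) = mex{0,0} = 1
G(8) = mex{1,1} = 0
G(9) = mex{1,1,0} = 2
G(10) = mex{0,0,0,0} = 1
G(11) = mex{2,0,1,0} = 3
G(12) = mex{1,1,1,1} = 0
G(13) = mex{3,1,0,1} = 2
G(14) = mex{0,0,0,0} = 1
G(15) = mex{2,2,1,0} = 3
G(16) = mex{1,1,1,1} = 0
G(17) = mex{3,3,0,1} = 2
G(18) = mex{0,0,2,0} = 1
G(19) = mex{2,2,1,2} = 0
G(20) = mex{1,1,3,1} = 0
G(21) = mex{0,3,0,3} = 1
G(22) = mex{0,0,2,0} = 1
G(23) = mex{1,2,1,2} = 0
G(24) = mex{1,1,3,1} = 0
G(25) = mex{0,0,0,3} = 1
G(26) = mex{0,0,2,0} = 1
G(27) = mex{1,1,1,2} = 0
G(28) = mex{1,1,0,1} = 2
G(29) = mex{0,0,0,0} = 1
G(30) = mex{2,0,1,0} = 3

3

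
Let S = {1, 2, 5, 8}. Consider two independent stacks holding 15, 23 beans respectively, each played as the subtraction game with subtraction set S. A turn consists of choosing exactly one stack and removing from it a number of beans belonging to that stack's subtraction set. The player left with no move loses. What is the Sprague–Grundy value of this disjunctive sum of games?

All stacks use S = {1, 2, 5, 8}:
G(0) = 0
G(1) = mex{0} = 1
G(2) = mex{1,0} = 2
G(3) = mex{2,1} = 0
G(4) = mex{0,2} = 1
G(5) = mex{1,0,0} = 2
G(6) = mex{2,1,1} = 0
G(7) = mex{0,2,2} = 1
G(8) = mex{1,0,0,0} = 2
G(9) = mex{2,1,1,1} = 0
G(10) = mex{0,2,2,2} = 1
G(11) = mex{1,0,0,0} = 2
G(12) = mex{2,1,1,1} = 0
G(13) = mex{0,2,2,2} = 1
G(14) = mex{1,0,0,0} = 2
G(15) = mex{2,1,1,1} = 0
G(16) = mex{0,2,2,2} = 1
G(17) = mex{1,0,0,0} = 2
G(18) = mex{2,1,1,1} = 0
G(19) = mex{0,2,2,2} = 1
G(20) = mex{1,0,0,0} = 2
G(21) = mex{2,1,1,1} = 0
G(22) = mex{0,2,2,2} = 1
G(23) = mex{1,0,0,0} = 2
Stack A: G(15) = 0.
Stack B: G(23) = 2.
Combined Grundy value = 0 ⊕ 2 = 2.

2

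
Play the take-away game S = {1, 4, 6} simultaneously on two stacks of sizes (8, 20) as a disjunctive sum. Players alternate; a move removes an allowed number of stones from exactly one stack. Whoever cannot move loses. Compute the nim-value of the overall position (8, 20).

1

All stacks use S = {1, 4, 6}:
n :  0  1  2  3  4  5  6  7  8  9 10 11 12 13 14 15 16 17 18 19 20
G :  0  1  0  1  2  0  1  0  1  2  0  1  0  1  2  0  1  0  1  2  0
Stack A: G(8) = 1.
Stack B: G(20) = 0.
Combined Grundy value = 1 ⊕ 0 = 1.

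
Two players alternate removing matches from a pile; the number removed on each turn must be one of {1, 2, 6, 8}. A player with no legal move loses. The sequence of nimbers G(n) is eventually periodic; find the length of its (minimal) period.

7

n :  0  1  2  3  4  5  6  7  8  9 10 11 12 13 14 15 16
G :  0  1  2  0  1  2  3  0  1  2  0  1  2  3  0  1  2
G(n+7) = G(n) holds for n = 0,…,7 (a full window of length max(S) = 8), so the sequence is purely periodic with period 7.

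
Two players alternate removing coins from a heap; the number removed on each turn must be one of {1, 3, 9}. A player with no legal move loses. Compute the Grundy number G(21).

1

n :  0  1  2  3  4  5  6  7  8  9 10 11 12 13 14 15 16 17 18 19 20 21
G :  0  1  0  1  0  1  0  1  0  1  0  1  0  1  0  1  0  1  0  1  0  1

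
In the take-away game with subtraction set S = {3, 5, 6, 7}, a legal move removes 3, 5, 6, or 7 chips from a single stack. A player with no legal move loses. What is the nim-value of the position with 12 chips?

0

n :  0  1  2  3  4  5  6  7  8  9 10 11 12
G :  0  0  0  1  1  1  2  2  2  3  0  0  0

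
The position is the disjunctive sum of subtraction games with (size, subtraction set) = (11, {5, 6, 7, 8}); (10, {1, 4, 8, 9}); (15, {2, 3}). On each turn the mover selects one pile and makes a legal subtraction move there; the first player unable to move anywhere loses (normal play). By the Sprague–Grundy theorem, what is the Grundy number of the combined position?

Pile A, S = {5, 6, 7, 8}:
G(0) = 0
G(1) = mex{} = 0
G(2) = mex{} = 0
G(3) = mex{} = 0
G(4) = mex{} = 0
G(5) = mex{0} = 1
G(6) = mex{0,0} = 1
G(7) = mex{0,0,0} = 1
G(8) = mex{0,0,0,0} = 1
G(9) = mex{0,0,0,0} = 1
G(10) = mex{1,0,0,0} = 2
G(11) = mex{1,1,0,0} = 2
G_A(11) = 2.
Pile B, S = {1, 4, 8, 9}:
G(0) = 0
G(1) = mex{0} = 1
G(2) = mex{1} = 0
G(3) = mex{0} = 1
G(4) = mex{1,0} = 2
G(5) = mex{2,1} = 0
G(6) = mex{0,0} = 1
G(7) = mex{1,1} = 0
G(8) = mex{0,2,0} = 1
G(9) = mex{1,0,1,0} = 2
G(10) = mex{2,1,0,1} = 3
G_B(10) = 3.
Pile C, S = {2, 3}:
n :  0  1  2  3  4  5  6  7  8  9 10 11 12 13 14 15
G :  0  0  1  1  2  0  0  1  1  2  0  0  1  1  2  0
G_C(15) = 0.
Combined Grundy value = 2 ⊕ 3 ⊕ 0 = 1.

1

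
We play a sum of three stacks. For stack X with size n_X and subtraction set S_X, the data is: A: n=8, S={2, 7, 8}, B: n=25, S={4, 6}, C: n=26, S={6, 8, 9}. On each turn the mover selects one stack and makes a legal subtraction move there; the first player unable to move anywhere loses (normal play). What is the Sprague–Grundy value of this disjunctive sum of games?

2

Stack A, S = {2, 7, 8}:
n : 0 1 2 3 4 5 6 7 8
G : 0 0 1 1 0 0 1 1 2
G_A(8) = 2.
Stack B, S = {4, 6}:
G(0) = 0
G(1) = mex{} = 0
G(2) = mex{} = 0
G(3) = mex{} = 0
G(4) = mex{0} = 1
G(5) = mex{0} = 1
G(6) = mex{0,0} = 1
G(7) = mex{0,0} = 1
G(8) = mex{1,0} = 2
G(9) = mex{1,0} = 2
G(10) = mex{1,1} = 0
G(11) = mex{1,1} = 0
G(12) = mex{2,1} = 0
G(13) = mex{2,1} = 0
G(14) = mex{0,2} = 1
G(15) = mex{0,2} = 1
G(16) = mex{0,0} = 1
G(17) = mex{0,0} = 1
G(18) = mex{1,0} = 2
G(19) = mex{1,0} = 2
G(20) = mex{1,1} = 0
G(21) = mex{1,1} = 0
G(22) = mex{2,1} = 0
G(23) = mex{2,1} = 0
G(24) = mex{0,2} = 1
G(25) = mex{0,2} = 1
G_B(25) = 1.
Stack C, S = {6, 8, 9}:
G(0) = 0
G(1) = mex{} = 0
G(2) = mex{} = 0
G(3) = mex{} = 0
G(4) = mex{} = 0
G(5) = mex{} = 0
G(6) = mex{0} = 1
G(7) = mex{0} = 1
G(8) = mex{0,0} = 1
G(9) = mex{0,0,0} = 1
G(10) = mex{0,0,0} = 1
G(11) = mex{0,0,0} = 1
G(12) = mex{1,0,0} = 2
G(13) = mex{1,0,0} = 2
G(14) = mex{1,1,0} = 2
G(15) = mex{1,1,1} = 0
G(16) = mex{1,1,1} = 0
G(17) = mex{1,1,1} = 0
G(18) = mex{2,1,1} = 0
G(19) = mex{2,1,1} = 0
G(20) = mex{2,2,1} = 0
G(21) = mex{0,2,2} = 1
G(22) = mex{0,2,2} = 1
G(23) = mex{0,0,2} = 1
G(24) = mex{0,0,0} = 1
G(25) = mex{0,0,0} = 1
G(26) = mex{0,0,0} = 1
G_C(26) = 1.
Combined Grundy value = 2 ⊕ 1 ⊕ 1 = 2.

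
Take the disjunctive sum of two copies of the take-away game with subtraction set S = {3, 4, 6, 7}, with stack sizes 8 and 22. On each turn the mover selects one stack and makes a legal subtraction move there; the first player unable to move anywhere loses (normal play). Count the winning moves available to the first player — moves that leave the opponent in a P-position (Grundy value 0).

All stacks use S = {3, 4, 6, 7}:
G(0) = 0
G(1) = mex{} = 0
G(2) = mex{} = 0
G(3) = mex{0} = 1
G(4) = mex{0,0} = 1
G(5) = mex{0,0} = 1
G(6) = mex{1,0,0} = 2
G(7) = mex{1,1,0,0} = 2
G(8) = mex{1,1,0,0} = 2
G(9) = mex{2,1,1,0} = 3
G(10) = mex{2,2,1,1} = 0
G(11) = mex{2,2,1,1} = 0
G(12) = mex{3,2,2,1} = 0
G(13) = mex{0,3,2,2} = 1
G(14) = mex{0,0,2,2} = 1
G(15) = mex{0,0,3,2} = 1
G(16) = mex{1,0,0,3} = 2
G(17) = mex{1,1,0,0} = 2
G(18) = mex{1,1,0,0} = 2
G(19) = mex{2,1,1,0} = 3
G(20) = mex{2,2,1,1} = 0
G(21) = mex{2,2,1,1} = 0
G(22) = mex{3,2,2,1} = 0
Stack A: G(8) = 2.
Stack B: G(22) = 0.
Combined Grundy value = 2 ⊕ 0 = 2.
A winning move leaves total XOR = 0, i.e. changes one component's Grundy value g to g ⊕ X where X is the current total.
Stack A: need g' = 2⊕2 = 0. Options: 8−3→G=1, 8−4→G=1, 8−6→G=0, 8−7→G=0. Hits: 2.
Stack B: need g' = 0⊕2 = 2. Options: 22−3→G=3, 22−4→G=2, 22−6→G=2, 22−7→G=1. Hits: 2.

4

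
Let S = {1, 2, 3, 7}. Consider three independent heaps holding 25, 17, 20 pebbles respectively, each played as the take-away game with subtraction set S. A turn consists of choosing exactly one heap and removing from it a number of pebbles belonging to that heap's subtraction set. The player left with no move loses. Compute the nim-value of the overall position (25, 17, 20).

All heaps use S = {1, 2, 3, 7}:
n :  0  1  2  3  4  5  6  7  8  9 10 11 12 13 14 15 16 17 18 19 20 21 22 23 24 25
G :  0  1  2  3  0  1  2  3  0  1  2  3  0  1  2  3  0  1  2  3  0  1  2  3  0  1
Heap A: G(25) = 1.
Heap B: G(17) = 1.
Heap C: G(20) = 0.
Combined Grundy value = 1 ⊕ 1 ⊕ 0 = 0.

0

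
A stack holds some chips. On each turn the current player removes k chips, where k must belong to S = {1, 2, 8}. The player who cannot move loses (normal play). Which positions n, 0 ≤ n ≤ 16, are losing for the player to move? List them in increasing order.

n :  0  1  2  3  4  5  6  7  8  9 10 11 12 13 14 15 16
G :  0  1  2  0  1  2  0  1  2  0  1  2  0  1  2  0  1
P-positions are exactly the n with G(n) = 0.

0, 3, 6, 9, 12, 15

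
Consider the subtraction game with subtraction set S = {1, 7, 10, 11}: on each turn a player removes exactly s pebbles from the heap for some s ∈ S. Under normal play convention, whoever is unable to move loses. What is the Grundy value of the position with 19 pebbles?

n :  0  1  2  3  4  5  6  7  8  9 10 11 12 13 14 15 16 17 18 19
G :  0  1  0  1  0  1  0  1  0  1  2  3  2  3  2  3  2  3  2  3

3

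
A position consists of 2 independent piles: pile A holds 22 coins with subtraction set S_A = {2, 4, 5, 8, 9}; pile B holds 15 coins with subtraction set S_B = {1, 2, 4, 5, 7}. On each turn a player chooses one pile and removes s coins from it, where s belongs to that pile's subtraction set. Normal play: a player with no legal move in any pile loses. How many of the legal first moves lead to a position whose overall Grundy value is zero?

Pile A, S = {2, 4, 5, 8, 9}:
n :  0  1  2  3  4  5  6  7  8  9 10 11 12 13 14 15 16 17 18 19 20 21 22
G :  0  0  1  1  2  2  3  0  4  1  5  2  3  0  0  1  1  2  2  3  0  4  1
G_A(22) = 1.
Pile B, S = {1, 2, 4, 5, 7}:
G(0) = 0
G(1) = mex{0} = 1
G(2) = mex{1,0} = 2
G(3) = mex{2,1} = 0
G(4) = mex{0,2,0} = 1
G(5) = mex{1,0,1,0} = 2
G(6) = mex{2,1,2,1} = 0
G(7) = mex{0,2,0,2,0} = 1
G(8) = mex{1,0,1,0,1} = 2
G(9) = mex{2,1,2,1,2} = 0
G(10) = mex{0,2,0,2,0} = 1
G(11) = mex{1,0,1,0,1} = 2
G(12) = mex{2,1,2,1,2} = 0
G(13) = mex{0,2,0,2,0} = 1
G(14) = mex{1,0,1,0,1} = 2
G(15) = mex{2,1,2,1,2} = 0
G_B(15) = 0.
Combined Grundy value = 1 ⊕ 0 = 1.
A winning move leaves total XOR = 0, i.e. changes one component's Grundy value g to g ⊕ X where X is the current total.
Pile A: need g' = 1⊕1 = 0. Options: 22−2→G=0, 22−4→G=2, 22−5→G=2, 22−8→G=0, 22−9→G=0. Hits: 3.
Pile B: need g' = 0⊕1 = 1. Options: 15−1→G=2, 15−2→G=1, 15−4→G=2, 15−5→G=1, 15−7→G=2. Hits: 2.

5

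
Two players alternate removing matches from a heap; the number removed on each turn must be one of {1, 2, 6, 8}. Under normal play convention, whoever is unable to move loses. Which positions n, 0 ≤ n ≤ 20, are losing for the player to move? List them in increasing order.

n :  0  1  2  3  4  5  6  7  8  9 10 11 12 13 14 15 16 17 18 19 20
G :  0  1  2  0  1  2  3  0  1  2  0  1  2  3  0  1  2  0  1  2  3
P-positions are exactly the n with G(n) = 0.

0, 3, 7, 10, 14, 17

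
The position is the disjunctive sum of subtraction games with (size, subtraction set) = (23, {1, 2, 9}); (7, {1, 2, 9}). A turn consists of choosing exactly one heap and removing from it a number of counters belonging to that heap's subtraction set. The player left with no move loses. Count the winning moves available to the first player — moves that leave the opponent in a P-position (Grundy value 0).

Heap A, S = {1, 2, 9}:
n :  0  1  2  3  4  5  6  7  8  9 10 11 12 13 14 15 16 17 18 19 20 21 22 23
G :  0  1  2  0  1  2  0  1  2  3  0  1  2  0  1  2  0  1  2  3  0  1  2  0
G_A(23) = 0.
Heap B, S = {1, 2, 9}:
G(0) = 0
G(1) = mex{0} = 1
G(2) = mex{1,0} = 2
G(3) = mex{2,1} = 0
G(4) = mex{0,2} = 1
G(5) = mex{1,0} = 2
G(6) = mex{2,1} = 0
G(7) = mex{0,2} = 1
G_B(7) = 1.
Combined Grundy value = 0 ⊕ 1 = 1.
A winning move leaves total XOR = 0, i.e. changes one component's Grundy value g to g ⊕ X where X is the current total.
Heap A: need g' = 0⊕1 = 1. Options: 23−1→G=2, 23−2→G=1, 23−9→G=1. Hits: 2.
Heap B: need g' = 1⊕1 = 0. Options: 7−1→G=0, 7−2→G=2. Hits: 1.

3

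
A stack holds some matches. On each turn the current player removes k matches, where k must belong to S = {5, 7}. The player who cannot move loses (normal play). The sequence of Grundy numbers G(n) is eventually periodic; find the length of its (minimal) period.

n :  0  1  2  3  4  5  6  7  8  9 10 11 12 13 14 15 16 17 18 19 20 21 22 23 24 25
G :  0  0  0  0  0  1  1  1  1  1  2  2  0  0  0  0  0  1  1  1  1  1  2  2  0  0
G(n+12) = G(n) holds for n = 0,…,6 (a full window of length max(S) = 7), so the sequence is purely periodic with period 12.

12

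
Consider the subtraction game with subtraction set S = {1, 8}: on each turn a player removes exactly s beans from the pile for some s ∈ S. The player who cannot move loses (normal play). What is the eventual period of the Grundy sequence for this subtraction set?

9

G(0) = 0
G(1) = mex{0} = 1
G(2) = mex{1} = 0
G(3) = mex{0} = 1
G(4) = mex{1} = 0
G(5) = mex{0} = 1
G(6) = mex{1} = 0
G(7) = mex{0} = 1
G(8) = mex{1,0} = 2
G(9) = mex{2,1} = 0
G(10) = mex{0,0} = 1
G(11) = mex{1,1} = 0
G(12) = mex{0,0} = 1
G(13) = mex{1,1} = 0
G(14) = mex{0,0} = 1
G(15) = mex{1,1} = 0
G(16) = mex{0,2} = 1
G(17) = mex{1,0} = 2
G(18) = mex{2,1} = 0
G(19) = mex{0,0} = 1
G(n+9) = G(n) holds for n = 0,…,7 (a full window of length max(S) = 8), so the sequence is purely periodic with period 9.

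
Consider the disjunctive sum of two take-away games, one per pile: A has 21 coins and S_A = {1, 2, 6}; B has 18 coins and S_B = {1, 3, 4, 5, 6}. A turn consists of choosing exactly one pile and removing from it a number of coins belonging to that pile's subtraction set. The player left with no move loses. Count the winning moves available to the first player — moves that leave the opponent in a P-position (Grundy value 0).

0

Pile A, S = {1, 2, 6}:
G(0) = 0
G(1) = mex{0} = 1
G(2) = mex{1,0} = 2
G(3) = mex{2,1} = 0
G(4) = mex{0,2} = 1
G(5) = mex{1,0} = 2
G(6) = mex{2,1,0} = 3
G(7) = mex{3,2,1} = 0
G(8) = mex{0,3,2} = 1
G(9) = mex{1,0,0} = 2
G(10) = mex{2,1,1} = 0
G(11) = mex{0,2,2} = 1
G(12) = mex{1,0,3} = 2
G(13) = mex{2,1,0} = 3
G(14) = mex{3,2,1} = 0
G(15) = mex{0,3,2} = 1
G(16) = mex{1,0,0} = 2
G(17) = mex{2,1,1} = 0
G(18) = mex{0,2,2} = 1
G(19) = mex{1,0,3} = 2
G(20) = mex{2,1,0} = 3
G(21) = mex{3,2,1} = 0
G_A(21) = 0.
Pile B, S = {1, 3, 4, 5, 6}:
G(0) = 0
G(1) = mex{0} = 1
G(2) = mex{1} = 0
G(3) = mex{0,0} = 1
G(4) = mex{1,1,0} = 2
G(5) = mex{2,0,1,0} = 3
G(6) = mex{3,1,0,1,0} = 2
G(7) = mex{2,2,1,0,1} = 3
G(8) = mex{3,3,2,1,0} = 4
G(9) = mex{4,2,3,2,1} = 0
G(10) = mex{0,3,2,3,2} = 1
G(11) = mex{1,4,3,2,3} = 0
G(12) = mex{0,0,4,3,2} = 1
G(13) = mex{1,1,0,4,3} = 2
G(14) = mex{2,0,1,0,4} = 3
G(15) = mex{3,1,0,1,0} = 2
G(16) = mex{2,2,1,0,1} = 3
G(17) = mex{3,3,2,1,0} = 4
G(18) = mex{4,2,3,2,1} = 0
G_B(18) = 0.
Combined Grundy value = 0 ⊕ 0 = 0.
A winning move leaves total XOR = 0, i.e. changes one component's Grundy value g to g ⊕ X where X is the current total.
Pile A: target g' = 0⊕0 = 0, but every legal move changes the Grundy value (mex property), so 0 moves.
Pile B: target g' = 0⊕0 = 0, but every legal move changes the Grundy value (mex property), so 0 moves.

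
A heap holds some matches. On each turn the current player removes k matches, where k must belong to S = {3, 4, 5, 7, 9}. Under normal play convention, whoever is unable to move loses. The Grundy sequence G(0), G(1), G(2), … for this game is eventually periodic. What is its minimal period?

12

n :  0  1  2  3  4  5  6  7  8  9 10 11 12 13 14 15 16 17 18 19 20 21 22 23 24 25
G :  0  0  0  1  1  1  2  2  2  3  3  3  0  0  0  1  1  1  2  2  2  3  3  3  0  0
G(n+12) = G(n) holds for n = 0,…,8 (a full window of length max(S) = 9), so the sequence is purely periodic with period 12.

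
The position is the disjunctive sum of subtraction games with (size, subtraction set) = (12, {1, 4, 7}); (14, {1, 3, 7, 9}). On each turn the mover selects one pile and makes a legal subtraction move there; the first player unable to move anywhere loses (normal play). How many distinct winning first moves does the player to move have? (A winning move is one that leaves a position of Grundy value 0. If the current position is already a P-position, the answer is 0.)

2

Pile A, S = {1, 4, 7}:
G(0) = 0
G(1) = mex{0} = 1
G(2) = mex{1} = 0
G(3) = mex{0} = 1
G(4) = mex{1,0} = 2
G(5) = mex{2,1} = 0
G(6) = mex{0,0} = 1
G(7) = mex{1,1,0} = 2
G(8) = mex{2,2,1} = 0
G(9) = mex{0,0,0} = 1
G(10) = mex{1,1,1} = 0
G(11) = mex{0,2,2} = 1
G(12) = mex{1,0,0} = 2
G_A(12) = 2.
Pile B, S = {1, 3, 7, 9}:
G(0) = 0
G(1) = mex{0} = 1
G(2) = mex{1} = 0
G(3) = mex{0,0} = 1
G(4) = mex{1,1} = 0
G(5) = mex{0,0} = 1
G(6) = mex{1,1} = 0
G(7) = mex{0,0,0} = 1
G(8) = mex{1,1,1} = 0
G(9) = mex{0,0,0,0} = 1
G(10) = mex{1,1,1,1} = 0
G(11) = mex{0,0,0,0} = 1
G(12) = mex{1,1,1,1} = 0
G(13) = mex{0,0,0,0} = 1
G(14) = mex{1,1,1,1} = 0
G_B(14) = 0.
Combined Grundy value = 2 ⊕ 0 = 2.
A winning move leaves total XOR = 0, i.e. changes one component's Grundy value g to g ⊕ X where X is the current total.
Pile A: need g' = 2⊕2 = 0. Options: 12−1→G=1, 12−4→G=0, 12−7→G=0. Hits: 2.
Pile B: need g' = 0⊕2 = 2. Options: 14−1→G=1, 14−3→G=1, 14−7→G=1, 14−9→G=1. Hits: 0.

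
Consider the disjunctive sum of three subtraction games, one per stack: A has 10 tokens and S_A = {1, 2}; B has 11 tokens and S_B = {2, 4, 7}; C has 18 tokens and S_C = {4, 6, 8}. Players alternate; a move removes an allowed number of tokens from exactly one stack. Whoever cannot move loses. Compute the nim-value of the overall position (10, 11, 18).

1

Stack A, S = {1, 2}:
G(0) = 0
G(1) = mex{0} = 1
G(2) = mex{1,0} = 2
G(3) = mex{2,1} = 0
G(4) = mex{0,2} = 1
G(5) = mex{1,0} = 2
G(6) = mex{2,1} = 0
G(7) = mex{0,2} = 1
G(8) = mex{1,0} = 2
G(9) = mex{2,1} = 0
G(10) = mex{0,2} = 1
G_A(10) = 1.
Stack B, S = {2, 4, 7}:
G(0) = 0
G(1) = mex{} = 0
G(2) = mex{0} = 1
G(3) = mex{0} = 1
G(4) = mex{1,0} = 2
G(5) = mex{1,0} = 2
G(6) = mex{2,1} = 0
G(7) = mex{2,1,0} = 3
G(8) = mex{0,2,0} = 1
G(9) = mex{3,2,1} = 0
G(10) = mex{1,0,1} = 2
G(11) = mex{0,3,2} = 1
G_B(11) = 1.
Stack C, S = {4, 6, 8}:
G(0) = 0
G(1) = mex{} = 0
G(2) = mex{} = 0
G(3) = mex{} = 0
G(4) = mex{0} = 1
G(5) = mex{0} = 1
G(6) = mex{0,0} = 1
G(7) = mex{0,0} = 1
G(8) = mex{1,0,0} = 2
G(9) = mex{1,0,0} = 2
G(10) = mex{1,1,0} = 2
G(11) = mex{1,1,0} = 2
G(12) = mex{2,1,1} = 0
G(13) = mex{2,1,1} = 0
G(14) = mex{2,2,1} = 0
G(15) = mex{2,2,1} = 0
G(16) = mex{0,2,2} = 1
G(17) = mex{0,2,2} = 1
G(18) = mex{0,0,2} = 1
G_C(18) = 1.
Combined Grundy value = 1 ⊕ 1 ⊕ 1 = 1.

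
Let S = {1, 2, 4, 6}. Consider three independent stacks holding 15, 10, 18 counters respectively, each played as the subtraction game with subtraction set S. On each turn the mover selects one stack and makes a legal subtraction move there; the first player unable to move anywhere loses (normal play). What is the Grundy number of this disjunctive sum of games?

4

All stacks use S = {1, 2, 4, 6}:
n :  0  1  2  3  4  5  6  7  8  9 10 11 12 13 14 15 16 17 18
G :  0  1  2  0  1  2  3  4  0  1  2  0  1  2  3  4  0  1  2
Stack A: G(15) = 4.
Stack B: G(10) = 2.
Stack C: G(18) = 2.
Combined Grundy value = 4 ⊕ 2 ⊕ 2 = 4.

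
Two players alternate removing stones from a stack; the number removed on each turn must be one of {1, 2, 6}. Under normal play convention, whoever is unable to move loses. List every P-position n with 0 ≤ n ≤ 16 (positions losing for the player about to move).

0, 3, 7, 10, 14

n :  0  1  2  3  4  5  6  7  8  9 10 11 12 13 14 15 16
G :  0  1  2  0  1  2  3  0  1  2  0  1  2  3  0  1  2
P-positions are exactly the n with G(n) = 0.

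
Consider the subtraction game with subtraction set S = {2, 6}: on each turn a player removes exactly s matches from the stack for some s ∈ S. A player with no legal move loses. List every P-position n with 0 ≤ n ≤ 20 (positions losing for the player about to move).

n :  0  1  2  3  4  5  6  7  8  9 10 11 12 13 14 15 16 17 18 19 20
G :  0  0  1  1  0  0  1  1  0  0  1  1  0  0  1  1  0  0  1  1  0
P-positions are exactly the n with G(n) = 0.

0, 1, 4, 5, 8, 9, 12, 13, 16, 17, 20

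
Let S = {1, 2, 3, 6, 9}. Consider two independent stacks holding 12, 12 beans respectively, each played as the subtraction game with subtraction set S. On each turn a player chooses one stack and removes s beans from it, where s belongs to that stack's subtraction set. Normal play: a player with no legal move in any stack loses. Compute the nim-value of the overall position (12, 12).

All stacks use S = {1, 2, 3, 6, 9}:
G(0) = 0
G(1) = mex{0} = 1
G(2) = mex{1,0} = 2
G(3) = mex{2,1,0} = 3
G(4) = mex{3,2,1} = 0
G(5) = mex{0,3,2} = 1
G(6) = mex{1,0,3,0} = 2
G(7) = mex{2,1,0,1} = 3
G(8) = mex{3,2,1,2} = 0
G(9) = mex{0,3,2,3,0} = 1
G(10) = mex{1,0,3,0,1} = 2
G(11) = mex{2,1,0,1,2} = 3
G(12) = mex{3,2,1,2,3} = 0
Stack A: G(12) = 0.
Stack B: G(12) = 0.
Combined Grundy value = 0 ⊕ 0 = 0.

0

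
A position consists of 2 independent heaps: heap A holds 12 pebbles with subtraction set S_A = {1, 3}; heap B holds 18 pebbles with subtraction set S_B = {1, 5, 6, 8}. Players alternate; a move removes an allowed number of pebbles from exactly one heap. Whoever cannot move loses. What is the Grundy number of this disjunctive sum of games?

Heap A, S = {1, 3}:
n :  0  1  2  3  4  5  6  7  8  9 10 11 12
G :  0  1  0  1  0  1  0  1  0  1  0  1  0
G_A(12) = 0.
Heap B, S = {1, 5, 6, 8}:
n :  0  1  2  3  4  5  6  7  8  9 10 11 12 13 14 15 16 17 18
G :  0  1  0  1  0  1  2  3  2  3  2  0  1  0  1  0  1  2  3
G_B(18) = 3.
Combined Grundy value = 0 ⊕ 3 = 3.

3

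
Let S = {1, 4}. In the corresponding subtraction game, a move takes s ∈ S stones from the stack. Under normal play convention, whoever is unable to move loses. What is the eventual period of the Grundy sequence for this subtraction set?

5

G(0) = 0
G(1) = mex{0} = 1
G(2) = mex{1} = 0
G(3) = mex{0} = 1
G(4) = mex{1,0} = 2
G(5) = mex{2,1} = 0
G(6) = mex{0,0} = 1
G(7) = mex{1,1} = 0
G(8) = mex{0,2} = 1
G(9) = mex{1,0} = 2
G(10) = mex{2,1} = 0
G(11) = mex{0,0} = 1
G(12) = mex{1,1} = 0
G(13) = mex{0,2} = 1
G(14) = mex{1,0} = 2
G(n+5) = G(n) holds for n = 0,…,3 (a full window of length max(S) = 4), so the sequence is purely periodic with period 5.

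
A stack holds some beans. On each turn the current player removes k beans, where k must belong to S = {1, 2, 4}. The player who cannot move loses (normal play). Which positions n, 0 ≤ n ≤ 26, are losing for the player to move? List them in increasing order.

0, 3, 6, 9, 12, 15, 18, 21, 24

G(0) = 0
G(1) = mex{0} = 1
G(2) = mex{1,0} = 2
G(3) = mex{2,1} = 0
G(4) = mex{0,2,0} = 1
G(5) = mex{1,0,1} = 2
G(6) = mex{2,1,2} = 0
G(7) = mex{0,2,0} = 1
G(8) = mex{1,0,1} = 2
G(9) = mex{2,1,2} = 0
G(10) = mex{0,2,0} = 1
G(11) = mex{1,0,1} = 2
G(12) = mex{2,1,2} = 0
G(13) = mex{0,2,0} = 1
G(14) = mex{1,0,1} = 2
G(15) = mex{2,1,2} = 0
G(16) = mex{0,2,0} = 1
G(17) = mex{1,0,1} = 2
G(18) = mex{2,1,2} = 0
G(19) = mex{0,2,0} = 1
G(20) = mex{1,0,1} = 2
G(21) = mex{2,1,2} = 0
G(22) = mex{0,2,0} = 1
G(23) = mex{1,0,1} = 2
G(24) = mex{2,1,2} = 0
G(25) = mex{0,2,0} = 1
G(26) = mex{1,0,1} = 2
P-positions are exactly the n with G(n) = 0.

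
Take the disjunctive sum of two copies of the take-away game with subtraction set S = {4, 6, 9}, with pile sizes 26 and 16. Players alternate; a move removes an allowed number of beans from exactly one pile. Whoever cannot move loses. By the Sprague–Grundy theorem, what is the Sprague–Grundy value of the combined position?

0

All piles use S = {4, 6, 9}:
n :  0  1  2  3  4  5  6  7  8  9 10 11 12 13 14 15 16 17 18 19 20 21 22 23 24 25 26
G :  0  0  0  0  1  1  1  1  2  2  2  2  3  0  0  0  0  1  1  1  1  2  2  2  2  3  0
Pile A: G(26) = 0.
Pile B: G(16) = 0.
Combined Grundy value = 0 ⊕ 0 = 0.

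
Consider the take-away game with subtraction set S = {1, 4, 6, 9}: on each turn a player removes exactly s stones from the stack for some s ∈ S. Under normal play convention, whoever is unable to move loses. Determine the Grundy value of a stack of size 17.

0

G(0) = 0
G(1) = mex{0} = 1
G(2) = mex{1} = 0
G(3) = mex{0} = 1
G(4) = mex{1,0} = 2
G(5) = mex{2,1} = 0
G(6) = mex{0,0,0} = 1
G(7) = mex{1,1,1} = 0
G(8) = mex{0,2,0} = 1
G(9) = mex{1,0,1,0} = 2
G(10) = mex{2,1,2,1} = 0
G(11) = mex{0,0,0,0} = 1
G(12) = mex{1,1,1,1} = 0
G(13) = mex{0,2,0,2} = 1
G(14) = mex{1,0,1,0} = 2
G(15) = mex{2,1,2,1} = 0
G(16) = mex{0,0,0,0} = 1
G(17) = mex{1,1,1,1} = 0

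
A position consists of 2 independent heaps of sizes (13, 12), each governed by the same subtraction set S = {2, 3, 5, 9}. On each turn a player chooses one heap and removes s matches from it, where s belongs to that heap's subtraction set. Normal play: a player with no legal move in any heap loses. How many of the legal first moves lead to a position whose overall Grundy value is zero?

All heaps use S = {2, 3, 5, 9}:
n :  0  1  2  3  4  5  6  7  8  9 10 11 12 13
G :  0  0  1  1  2  2  3  0  0  1  1  2  2  3
Heap A: G(13) = 3.
Heap B: G(12) = 2.
Combined Grundy value = 3 ⊕ 2 = 1.
A winning move leaves total XOR = 0, i.e. changes one component's Grundy value g to g ⊕ X where X is the current total.
Heap A: need g' = 3⊕1 = 2. Options: 13−2→G=2, 13−3→G=1, 13−5→G=0, 13−9→G=2. Hits: 2.
Heap B: need g' = 2⊕1 = 3. Options: 12−2→G=1, 12−3→G=1, 12−5→G=0, 12−9→G=1. Hits: 0.

2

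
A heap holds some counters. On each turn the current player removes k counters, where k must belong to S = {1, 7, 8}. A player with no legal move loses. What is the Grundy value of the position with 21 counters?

n :  0  1  2  3  4  5  6  7  8  9 10 11 12 13 14 15 16 17 18 19 20 21
G :  0  1  0  1  0  1  0  1  2  3  2  3  2  3  2  0  1  0  1  0  1  0

0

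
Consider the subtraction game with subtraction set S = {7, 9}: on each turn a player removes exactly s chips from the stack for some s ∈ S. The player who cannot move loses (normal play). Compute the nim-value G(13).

n :  0  1  2  3  4  5  6  7  8  9 10 11 12 13
G :  0  0  0  0  0  0  0  1  1  1  1  1  1  1

1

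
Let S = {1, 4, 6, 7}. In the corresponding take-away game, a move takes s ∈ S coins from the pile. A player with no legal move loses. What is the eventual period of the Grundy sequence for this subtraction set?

13

n :  0  1  2  3  4  5  6  7  8  9 10 11 12 13 14 15 16 17 18 19 20 21 22 23 24 25 26 27
G :  0  1  0  1  2  0  1  2  3  2  0  1  2  0  1  0  1  2  0  1  2  3  2  0  1  2  0  1
G(n+13) = G(n) holds for n = 0,…,6 (a full window of length max(S) = 7), so the sequence is purely periodic with period 13.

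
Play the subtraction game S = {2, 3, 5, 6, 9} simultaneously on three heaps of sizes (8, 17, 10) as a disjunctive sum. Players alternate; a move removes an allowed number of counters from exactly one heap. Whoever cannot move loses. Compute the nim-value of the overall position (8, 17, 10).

All heaps use S = {2, 3, 5, 6, 9}:
n :  0  1  2  3  4  5  6  7  8  9 10 11 12 13 14 15 16 17
G :  0  0  1  1  2  2  3  3  0  4  1  5  0  4  1  2  0  3
Heap A: G(8) = 0.
Heap B: G(17) = 3.
Heap C: G(10) = 1.
Combined Grundy value = 0 ⊕ 3 ⊕ 1 = 2.

2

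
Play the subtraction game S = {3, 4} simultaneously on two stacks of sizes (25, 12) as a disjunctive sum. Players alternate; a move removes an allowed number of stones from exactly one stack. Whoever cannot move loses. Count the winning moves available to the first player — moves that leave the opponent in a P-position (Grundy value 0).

0

All stacks use S = {3, 4}:
G(0) = 0
G(1) = mex{} = 0
G(2) = mex{} = 0
G(3) = mex{0} = 1
G(4) = mex{0,0} = 1
G(5) = mex{0,0} = 1
G(6) = mex{1,0} = 2
G(7) = mex{1,1} = 0
G(8) = mex{1,1} = 0
G(9) = mex{2,1} = 0
G(10) = mex{0,2} = 1
G(11) = mex{0,0} = 1
G(12) = mex{0,0} = 1
G(13) = mex{1,0} = 2
G(14) = mex{1,1} = 0
G(15) = mex{1,1} = 0
G(16) = mex{2,1} = 0
G(17) = mex{0,2} = 1
G(18) = mex{0,0} = 1
G(19) = mex{0,0} = 1
G(20) = mex{1,0} = 2
G(21) = mex{1,1} = 0
G(22) = mex{1,1} = 0
G(23) = mex{2,1} = 0
G(24) = mex{0,2} = 1
G(25) = mex{0,0} = 1
Stack A: G(25) = 1.
Stack B: G(12) = 1.
Combined Grundy value = 1 ⊕ 1 = 0.
A winning move leaves total XOR = 0, i.e. changes one component's Grundy value g to g ⊕ X where X is the current total.
Stack A: target g' = 1⊕0 = 1, but every legal move changes the Grundy value (mex property), so 0 moves.
Stack B: target g' = 1⊕0 = 1, but every legal move changes the Grundy value (mex property), so 0 moves.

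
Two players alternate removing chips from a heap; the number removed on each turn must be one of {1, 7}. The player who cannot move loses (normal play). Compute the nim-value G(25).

n :  0  1  2  3  4  5  6  7  8  9 10 11 12 13 14 15 16 17 18 19 20 21 22 23 24 25
G :  0  1  0  1  0  1  0  1  0  1  0  1  0  1  0  1  0  1  0  1  0  1  0  1  0  1

1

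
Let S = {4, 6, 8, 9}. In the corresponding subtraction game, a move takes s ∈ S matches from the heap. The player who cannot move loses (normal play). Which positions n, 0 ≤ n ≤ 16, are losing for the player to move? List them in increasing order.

G(0) = 0
G(1) = mex{} = 0
G(2) = mex{} = 0
G(3) = mex{} = 0
G(4) = mex{0} = 1
G(5) = mex{0} = 1
G(6) = mex{0,0} = 1
G(7) = mex{0,0} = 1
G(8) = mex{1,0,0} = 2
G(9) = mex{1,0,0,0} = 2
G(10) = mex{1,1,0,0} = 2
G(11) = mex{1,1,0,0} = 2
G(12) = mex{2,1,1,0} = 3
G(13) = mex{2,1,1,1} = 0
G(14) = mex{2,2,1,1} = 0
G(15) = mex{2,2,1,1} = 0
G(16) = mex{3,2,2,1} = 0
P-positions are exactly the n with G(n) = 0.

0, 1, 2, 3, 13, 14, 15, 16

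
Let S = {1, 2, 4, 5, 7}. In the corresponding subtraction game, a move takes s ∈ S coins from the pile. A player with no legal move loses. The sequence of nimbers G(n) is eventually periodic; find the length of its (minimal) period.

G(0) = 0
G(1) = mex{0} = 1
G(2) = mex{1,0} = 2
G(3) = mex{2,1} = 0
G(4) = mex{0,2,0} = 1
G(5) = mex{1,0,1,0} = 2
G(6) = mex{2,1,2,1} = 0
G(7) = mex{0,2,0,2,0} = 1
G(8) = mex{1,0,1,0,1} = 2
G(9) = mex{2,1,2,1,2} = 0
G(10) = mex{0,2,0,2,0} = 1
G(11) = mex{1,0,1,0,1} = 2
G(12) = mex{2,1,2,1,2} = 0
G(13) = mex{0,2,0,2,0} = 1
G(14) = mex{1,0,1,0,1} = 2
G(n+3) = G(n) holds for n = 0,…,6 (a full window of length max(S) = 7), so the sequence is purely periodic with period 3.

3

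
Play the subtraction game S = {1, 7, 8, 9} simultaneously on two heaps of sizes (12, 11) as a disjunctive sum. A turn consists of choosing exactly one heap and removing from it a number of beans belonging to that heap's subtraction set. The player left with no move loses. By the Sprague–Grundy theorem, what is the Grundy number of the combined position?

All heaps use S = {1, 7, 8, 9}:
G(0) = 0
G(1) = mex{0} = 1
G(2) = mex{1} = 0
G(3) = mex{0} = 1
G(4) = mex{1} = 0
G(5) = mex{0} = 1
G(6) = mex{1} = 0
G(7) = mex{0,0} = 1
G(8) = mex{1,1,0} = 2
G(9) = mex{2,0,1,0} = 3
G(10) = mex{3,1,0,1} = 2
G(11) = mex{2,0,1,0} = 3
G(12) = mex{3,1,0,1} = 2
Heap A: G(12) = 2.
Heap B: G(11) = 3.
Combined Grundy value = 2 ⊕ 3 = 1.

1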